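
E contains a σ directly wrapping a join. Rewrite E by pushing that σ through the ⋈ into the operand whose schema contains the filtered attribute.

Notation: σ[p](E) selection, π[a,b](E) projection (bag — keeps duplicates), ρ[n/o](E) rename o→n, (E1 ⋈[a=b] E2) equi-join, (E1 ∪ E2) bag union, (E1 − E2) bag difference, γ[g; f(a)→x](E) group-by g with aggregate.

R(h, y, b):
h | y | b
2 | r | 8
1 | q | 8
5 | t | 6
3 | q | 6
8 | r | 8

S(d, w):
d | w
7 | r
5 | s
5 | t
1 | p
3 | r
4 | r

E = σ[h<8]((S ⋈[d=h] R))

σ filters on h, owned by the right side.
E' = (S ⋈[d=h] σ[h<8](R))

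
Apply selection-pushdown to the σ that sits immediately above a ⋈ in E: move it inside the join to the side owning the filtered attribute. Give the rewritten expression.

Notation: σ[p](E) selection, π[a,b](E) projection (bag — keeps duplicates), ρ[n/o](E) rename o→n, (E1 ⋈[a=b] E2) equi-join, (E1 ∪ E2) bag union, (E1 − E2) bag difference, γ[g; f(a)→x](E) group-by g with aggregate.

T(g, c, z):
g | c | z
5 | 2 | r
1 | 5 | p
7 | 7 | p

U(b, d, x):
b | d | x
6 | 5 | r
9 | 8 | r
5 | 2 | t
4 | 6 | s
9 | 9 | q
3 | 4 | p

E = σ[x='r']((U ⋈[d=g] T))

σ filters on x, owned by the left side.
E' = (σ[x='r'](U) ⋈[d=g] T)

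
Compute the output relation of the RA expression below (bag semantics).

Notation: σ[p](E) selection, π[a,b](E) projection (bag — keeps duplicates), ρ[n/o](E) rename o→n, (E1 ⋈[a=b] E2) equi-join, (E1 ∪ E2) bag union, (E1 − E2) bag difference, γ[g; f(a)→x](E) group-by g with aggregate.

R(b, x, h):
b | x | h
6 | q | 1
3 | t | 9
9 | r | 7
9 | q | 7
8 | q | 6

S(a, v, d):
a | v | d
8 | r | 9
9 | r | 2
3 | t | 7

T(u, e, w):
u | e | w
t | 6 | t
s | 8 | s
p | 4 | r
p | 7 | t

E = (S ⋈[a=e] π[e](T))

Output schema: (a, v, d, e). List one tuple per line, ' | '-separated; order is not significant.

Per-node cardinality:
  S → 3
  T → 4
  π[e](T) → 4
  (S ⋈[a=e] π[e](T)) → 1

== RESULT ==
a | v | d | e
8 | r | 9 | 8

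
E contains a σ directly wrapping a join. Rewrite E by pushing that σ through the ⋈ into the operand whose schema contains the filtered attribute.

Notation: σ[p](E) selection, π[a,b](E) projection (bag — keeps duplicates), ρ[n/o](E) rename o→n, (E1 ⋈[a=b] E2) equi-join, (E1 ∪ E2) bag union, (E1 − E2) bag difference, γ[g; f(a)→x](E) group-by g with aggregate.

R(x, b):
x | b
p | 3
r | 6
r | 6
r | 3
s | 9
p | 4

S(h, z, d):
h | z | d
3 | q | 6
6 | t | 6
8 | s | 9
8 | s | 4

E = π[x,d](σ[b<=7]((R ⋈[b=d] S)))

σ filters on b, owned by the left side.
E' = π[x,d]((σ[b<=7](R) ⋈[b=d] S))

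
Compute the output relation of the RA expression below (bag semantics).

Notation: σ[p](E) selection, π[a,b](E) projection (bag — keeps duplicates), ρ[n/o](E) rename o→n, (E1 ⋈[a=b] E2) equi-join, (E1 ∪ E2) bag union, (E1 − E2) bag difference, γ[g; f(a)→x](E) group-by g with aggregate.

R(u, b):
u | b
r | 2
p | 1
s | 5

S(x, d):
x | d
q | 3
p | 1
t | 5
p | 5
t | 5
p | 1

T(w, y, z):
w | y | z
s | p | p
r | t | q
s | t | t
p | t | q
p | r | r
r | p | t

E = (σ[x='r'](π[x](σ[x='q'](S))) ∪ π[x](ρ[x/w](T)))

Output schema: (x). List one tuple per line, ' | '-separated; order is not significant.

Row counts bottom-up:
  S → 6
  σ[x='q'](S) → 1
  π[x](σ[x='q'](S)) → 1
  σ[x='r'](π[x](σ[x='q'](S))) → 0
  T → 6
  ρ[x/w](T) → 6
  π[x](ρ[x/w](T)) → 6
  (σ[x='r'](π[x](σ[x='q'](S))) ∪ π[x](ρ[x/w](T))) → 6

== RESULT ==
x
p
p
r
r
s
s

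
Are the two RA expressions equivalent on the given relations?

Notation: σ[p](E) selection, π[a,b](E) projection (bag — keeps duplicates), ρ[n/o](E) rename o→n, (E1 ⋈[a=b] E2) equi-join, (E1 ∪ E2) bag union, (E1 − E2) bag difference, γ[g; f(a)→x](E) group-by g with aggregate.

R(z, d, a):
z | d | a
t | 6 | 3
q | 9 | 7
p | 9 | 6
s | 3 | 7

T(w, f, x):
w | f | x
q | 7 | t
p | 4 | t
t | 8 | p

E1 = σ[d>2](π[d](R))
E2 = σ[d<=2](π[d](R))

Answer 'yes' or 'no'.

E1 stepwise |·|:
  R → 4
  π[d](R) → 4
  σ[d>2](π[d](R)) → 4
E2 stepwise |·|:
  R → 4
  π[d](R) → 4
  σ[d<=2](π[d](R)) → 0

E1 result:
d
3
6
9
9
E2 result:
d
(0 rows)
Witness: (6,) appears 1× in E1 but 0× in E2.

no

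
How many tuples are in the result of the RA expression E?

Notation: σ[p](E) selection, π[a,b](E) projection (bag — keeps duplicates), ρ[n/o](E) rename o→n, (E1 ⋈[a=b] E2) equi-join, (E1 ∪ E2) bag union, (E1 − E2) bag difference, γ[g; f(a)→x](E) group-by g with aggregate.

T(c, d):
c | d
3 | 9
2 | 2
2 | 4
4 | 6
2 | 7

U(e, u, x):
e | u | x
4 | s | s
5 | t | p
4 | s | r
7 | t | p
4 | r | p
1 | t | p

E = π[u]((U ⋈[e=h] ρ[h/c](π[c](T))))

Per-node cardinality:
  U → 6
  T → 5
  π[c](T) → 5
  ρ[h/c](π[c](T)) → 5
  (U ⋈[e=h] ρ[h/c](π[c](T))) → 3
  π[u]((U ⋈[e=h] ρ[h/c](π[c](T)))) → 3

|E| = 3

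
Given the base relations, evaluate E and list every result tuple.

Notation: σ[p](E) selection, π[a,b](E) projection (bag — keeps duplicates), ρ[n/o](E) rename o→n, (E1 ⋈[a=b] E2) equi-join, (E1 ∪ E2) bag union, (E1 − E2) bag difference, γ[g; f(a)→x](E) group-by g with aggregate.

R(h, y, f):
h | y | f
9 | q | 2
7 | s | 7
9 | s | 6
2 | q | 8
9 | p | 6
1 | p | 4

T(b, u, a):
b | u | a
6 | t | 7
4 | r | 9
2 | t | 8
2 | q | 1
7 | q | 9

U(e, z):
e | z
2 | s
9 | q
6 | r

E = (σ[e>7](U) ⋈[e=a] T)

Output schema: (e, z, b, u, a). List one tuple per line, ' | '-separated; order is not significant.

Row counts bottom-up:
  U → 3
  σ[e>7](U) → 1
  T → 5
  (σ[e>7](U) ⋈[e=a] T) → 2

== RESULT ==
e | z | b | u | a
9 | q | 4 | r | 9
9 | q | 7 | q | 9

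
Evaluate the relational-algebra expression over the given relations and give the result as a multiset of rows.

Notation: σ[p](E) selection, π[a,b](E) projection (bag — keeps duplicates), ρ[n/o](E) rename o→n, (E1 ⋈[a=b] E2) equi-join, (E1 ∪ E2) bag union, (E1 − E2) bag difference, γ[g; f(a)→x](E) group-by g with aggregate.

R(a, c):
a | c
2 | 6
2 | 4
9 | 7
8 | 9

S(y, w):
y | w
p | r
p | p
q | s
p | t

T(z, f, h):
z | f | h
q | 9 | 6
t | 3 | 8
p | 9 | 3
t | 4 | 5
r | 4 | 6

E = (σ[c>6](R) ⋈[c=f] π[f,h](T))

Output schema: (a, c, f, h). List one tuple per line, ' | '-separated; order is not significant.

Per-node cardinality:
  R → 4
  σ[c>6](R) → 2
  T → 5
  π[f,h](T) → 5
  (σ[c>6](R) ⋈[c=f] π[f,h](T)) → 2

== RESULT ==
a | c | f | h
8 | 9 | 9 | 3
8 | 9 | 9 | 6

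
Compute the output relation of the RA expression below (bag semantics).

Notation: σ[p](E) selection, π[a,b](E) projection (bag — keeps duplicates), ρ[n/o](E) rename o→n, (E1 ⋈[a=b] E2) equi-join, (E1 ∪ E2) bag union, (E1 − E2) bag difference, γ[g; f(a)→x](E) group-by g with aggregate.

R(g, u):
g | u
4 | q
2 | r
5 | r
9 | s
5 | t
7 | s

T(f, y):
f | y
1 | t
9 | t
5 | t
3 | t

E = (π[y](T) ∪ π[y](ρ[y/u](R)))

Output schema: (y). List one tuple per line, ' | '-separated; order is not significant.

Stepwise |·|:
  T → 4
  π[y](T) → 4
  R → 6
  ρ[y/u](R) → 6
  π[y](ρ[y/u](R)) → 6
  (π[y](T) ∪ π[y](ρ[y/u](R))) → 10

== RESULT ==
y
q
r
r
s
s
t
t
t
t
t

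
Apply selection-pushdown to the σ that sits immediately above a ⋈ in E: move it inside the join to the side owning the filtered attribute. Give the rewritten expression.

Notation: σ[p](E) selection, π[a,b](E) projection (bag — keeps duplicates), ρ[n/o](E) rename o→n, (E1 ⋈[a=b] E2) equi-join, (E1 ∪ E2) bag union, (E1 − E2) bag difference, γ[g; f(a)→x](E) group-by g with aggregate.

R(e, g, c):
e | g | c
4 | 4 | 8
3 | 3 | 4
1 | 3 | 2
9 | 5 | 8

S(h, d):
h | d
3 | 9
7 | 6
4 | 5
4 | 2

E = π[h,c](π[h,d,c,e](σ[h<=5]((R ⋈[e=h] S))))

σ filters on h, owned by the right side.
E' = π[h,c](π[h,d,c,e]((R ⋈[e=h] σ[h<=5](S))))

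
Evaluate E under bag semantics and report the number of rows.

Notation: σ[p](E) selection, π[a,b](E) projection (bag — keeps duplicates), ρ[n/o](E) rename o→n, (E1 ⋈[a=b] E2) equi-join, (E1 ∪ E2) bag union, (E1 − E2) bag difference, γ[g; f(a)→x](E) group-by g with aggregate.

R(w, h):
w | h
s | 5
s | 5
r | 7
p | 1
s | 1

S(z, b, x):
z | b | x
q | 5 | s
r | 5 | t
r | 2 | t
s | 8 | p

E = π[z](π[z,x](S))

Row counts bottom-up:
  S → 4
  π[z,x](S) → 4
  π[z](π[z,x](S)) → 4

|E| = 4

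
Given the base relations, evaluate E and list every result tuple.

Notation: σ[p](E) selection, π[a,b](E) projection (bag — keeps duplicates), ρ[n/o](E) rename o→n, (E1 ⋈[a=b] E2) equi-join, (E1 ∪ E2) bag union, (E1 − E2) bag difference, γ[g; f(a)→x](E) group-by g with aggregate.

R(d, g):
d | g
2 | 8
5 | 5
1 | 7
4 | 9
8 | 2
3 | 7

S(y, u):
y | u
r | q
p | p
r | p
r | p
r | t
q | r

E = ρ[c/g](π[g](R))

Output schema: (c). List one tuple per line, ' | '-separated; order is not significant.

Subexpression sizes:
  R → 6
  π[g](R) → 6
  ρ[c/g](π[g](R)) → 6

== RESULT ==
c
2
5
7
7
8
9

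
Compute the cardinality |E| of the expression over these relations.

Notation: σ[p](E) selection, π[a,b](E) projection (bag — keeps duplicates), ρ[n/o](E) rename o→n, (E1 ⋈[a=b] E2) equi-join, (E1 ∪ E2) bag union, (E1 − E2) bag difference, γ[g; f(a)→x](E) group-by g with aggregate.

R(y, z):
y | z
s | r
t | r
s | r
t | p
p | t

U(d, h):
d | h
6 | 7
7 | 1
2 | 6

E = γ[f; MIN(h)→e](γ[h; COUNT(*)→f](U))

Stepwise |·|:
  U → 3
  γ[h; COUNT(*)→f](U) → 3
  γ[f; MIN(h)→e](γ[h; COUNT(*)→f](U)) → 1

|E| = 1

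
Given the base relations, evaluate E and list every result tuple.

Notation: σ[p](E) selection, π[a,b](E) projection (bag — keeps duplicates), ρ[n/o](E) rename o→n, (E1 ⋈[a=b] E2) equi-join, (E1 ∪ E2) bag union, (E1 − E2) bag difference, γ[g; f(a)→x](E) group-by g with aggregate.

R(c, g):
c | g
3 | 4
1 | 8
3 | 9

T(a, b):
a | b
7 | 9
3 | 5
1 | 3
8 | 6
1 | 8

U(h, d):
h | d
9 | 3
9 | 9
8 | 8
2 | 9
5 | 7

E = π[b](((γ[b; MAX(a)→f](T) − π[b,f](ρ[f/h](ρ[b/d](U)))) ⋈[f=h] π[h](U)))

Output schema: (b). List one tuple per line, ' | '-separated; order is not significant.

Per-node cardinality:
  T → 5
  γ[b; MAX(a)→f](T) → 5
  U → 5
  ρ[b/d](U) → 5
  ρ[f/h](ρ[b/d](U)) → 5
  π[b,f](ρ[f/h](ρ[b/d](U))) → 5
  (γ[b; MAX(a)→f](T) − π[b,f](ρ[f/h](ρ[b/d](U)))) → 5
  U → 5
  π[h](U) → 5
  ((γ[b; MAX(a)→f](T) − π[b,f](ρ[f/h](ρ[b/d](U)))) ⋈[f=h] π[h](U)) → 1
  π[b](((γ[b; MAX(a)→f](T) − π[b,f](ρ[f/h](ρ[b/d](U)))) ⋈[f=h] π[h](U))) → 1

== RESULT ==
b
6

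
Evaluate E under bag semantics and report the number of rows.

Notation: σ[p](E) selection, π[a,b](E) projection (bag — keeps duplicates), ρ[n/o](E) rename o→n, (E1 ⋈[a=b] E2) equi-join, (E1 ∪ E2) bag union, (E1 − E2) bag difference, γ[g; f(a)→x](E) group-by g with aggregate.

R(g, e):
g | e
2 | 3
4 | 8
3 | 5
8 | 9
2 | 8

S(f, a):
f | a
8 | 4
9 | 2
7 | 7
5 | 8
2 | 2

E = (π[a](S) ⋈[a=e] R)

Per-node cardinality:
  S → 5
  π[a](S) → 5
  R → 5
  (π[a](S) ⋈[a=e] R) → 2

|E| = 2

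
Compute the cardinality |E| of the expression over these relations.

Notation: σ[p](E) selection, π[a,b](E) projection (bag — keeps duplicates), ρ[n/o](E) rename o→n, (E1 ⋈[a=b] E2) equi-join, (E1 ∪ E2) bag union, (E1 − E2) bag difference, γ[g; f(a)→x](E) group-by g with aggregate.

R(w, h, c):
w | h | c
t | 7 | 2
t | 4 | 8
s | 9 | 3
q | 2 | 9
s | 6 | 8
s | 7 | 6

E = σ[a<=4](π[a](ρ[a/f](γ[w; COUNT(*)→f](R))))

Stepwise |·|:
  R → 6
  γ[w; COUNT(*)→f](R) → 3
  ρ[a/f](γ[w; COUNT(*)→f](R)) → 3
  π[a](ρ[a/f](γ[w; COUNT(*)→f](R))) → 3
  σ[a<=4](π[a](ρ[a/f](γ[w; COUNT(*)→f](R)))) → 3

|E| = 3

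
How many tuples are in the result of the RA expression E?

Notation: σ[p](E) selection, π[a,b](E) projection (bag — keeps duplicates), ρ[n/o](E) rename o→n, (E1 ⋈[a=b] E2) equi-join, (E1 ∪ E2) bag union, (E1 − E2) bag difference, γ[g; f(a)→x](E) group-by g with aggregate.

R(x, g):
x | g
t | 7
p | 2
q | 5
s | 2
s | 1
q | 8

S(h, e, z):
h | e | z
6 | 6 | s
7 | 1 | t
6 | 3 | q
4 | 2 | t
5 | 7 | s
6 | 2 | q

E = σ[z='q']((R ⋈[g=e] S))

Stepwise |·|:
  R → 6
  S → 6
  (R ⋈[g=e] S) → 6
  σ[z='q']((R ⋈[g=e] S)) → 2

|E| = 2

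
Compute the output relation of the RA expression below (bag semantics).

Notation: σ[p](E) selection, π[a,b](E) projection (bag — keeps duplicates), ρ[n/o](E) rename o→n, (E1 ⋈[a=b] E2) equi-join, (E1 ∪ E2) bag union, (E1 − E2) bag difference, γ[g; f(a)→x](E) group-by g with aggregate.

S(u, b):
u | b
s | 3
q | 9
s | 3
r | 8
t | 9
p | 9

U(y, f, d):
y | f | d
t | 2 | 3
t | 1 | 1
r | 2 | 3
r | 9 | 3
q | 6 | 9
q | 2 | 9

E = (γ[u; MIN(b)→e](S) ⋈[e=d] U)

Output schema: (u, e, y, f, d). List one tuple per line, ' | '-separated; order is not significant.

Row counts bottom-up:
  S → 6
  γ[u; MIN(b)→e](S) → 5
  U → 6
  (γ[u; MIN(b)→e](S) ⋈[e=d] U) → 9

== RESULT ==
u | e | y | f | d
p | 9 | q | 2 | 9
p | 9 | q | 6 | 9
q | 9 | q | 2 | 9
q | 9 | q | 6 | 9
s | 3 | r | 2 | 3
s | 3 | r | 9 | 3
s | 3 | t | 2 | 3
t | 9 | q | 2 | 9
t | 9 | q | 6 | 9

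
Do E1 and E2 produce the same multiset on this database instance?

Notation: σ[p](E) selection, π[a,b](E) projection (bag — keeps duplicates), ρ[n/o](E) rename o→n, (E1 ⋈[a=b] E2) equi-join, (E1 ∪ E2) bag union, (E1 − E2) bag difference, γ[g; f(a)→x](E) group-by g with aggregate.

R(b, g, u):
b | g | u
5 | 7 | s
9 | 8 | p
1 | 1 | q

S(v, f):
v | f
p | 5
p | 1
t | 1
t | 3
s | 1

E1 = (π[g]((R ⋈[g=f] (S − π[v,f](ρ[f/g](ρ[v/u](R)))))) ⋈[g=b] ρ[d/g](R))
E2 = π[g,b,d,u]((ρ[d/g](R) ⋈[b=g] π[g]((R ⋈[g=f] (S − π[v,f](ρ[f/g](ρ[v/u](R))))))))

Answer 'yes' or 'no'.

E1 subexpression sizes:
  R → 3
  S → 5
  R → 3
  ρ[v/u](R) → 3
  ρ[f/g](ρ[v/u](R)) → 3
  π[v,f](ρ[f/g](ρ[v/u](R))) → 3
  (S − π[v,f](ρ[f/g](ρ[v/u](R)))) → 5
  (R ⋈[g=f] (S − π[v,f](ρ[f/g](ρ[v/u](R))))) → 3
  π[g]((R ⋈[g=f] (S − π[v,f](ρ[f/g](ρ[v/u](R)))))) → 3
  R → 3
  ρ[d/g](R) → 3
  (π[g]((R ⋈[g=f] (S − π[v,f](ρ[f/g](ρ[v/u](R)))))) ⋈[g=b] ρ[d/g](R)) → 3
E2 subexpression sizes:
  R → 3
  ρ[d/g](R) → 3
  R → 3
  S → 5
  R → 3
  ρ[v/u](R) → 3
  ρ[f/g](ρ[v/u](R)) → 3
  π[v,f](ρ[f/g](ρ[v/u](R))) → 3
  (S − π[v,f](ρ[f/g](ρ[v/u](R)))) → 5
  (R ⋈[g=f] (S − π[v,f](ρ[f/g](ρ[v/u](R))))) → 3
  π[g]((R ⋈[g=f] (S − π[v,f](ρ[f/g](ρ[v/u](R)))))) → 3
  (ρ[d/g](R) ⋈[b=g] π[g]((R ⋈[g=f] (S − π[v,f](ρ[f/g](ρ[v/u](R))))))) → 3
  π[g,b,d,u]((ρ[d/g](R) ⋈[b=g] π[g]((R ⋈[g=f] (S − π[v,f](ρ[f/g](ρ[v/u](R)))))))) → 3

E1 and E2 produce the same multiset:
g | b | d | u
1 | 1 | 1 | q
1 | 1 | 1 | q
1 | 1 | 1 | q

yes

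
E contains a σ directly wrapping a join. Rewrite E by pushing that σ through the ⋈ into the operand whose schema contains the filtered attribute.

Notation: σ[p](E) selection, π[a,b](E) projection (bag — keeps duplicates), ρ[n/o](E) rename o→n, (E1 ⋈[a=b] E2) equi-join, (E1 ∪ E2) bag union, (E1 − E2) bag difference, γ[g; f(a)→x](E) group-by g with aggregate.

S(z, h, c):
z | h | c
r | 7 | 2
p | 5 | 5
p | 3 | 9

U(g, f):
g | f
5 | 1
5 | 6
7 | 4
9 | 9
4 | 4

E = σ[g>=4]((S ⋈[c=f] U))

σ filters on g, owned by the right side.
E' = (S ⋈[c=f] σ[g>=4](U))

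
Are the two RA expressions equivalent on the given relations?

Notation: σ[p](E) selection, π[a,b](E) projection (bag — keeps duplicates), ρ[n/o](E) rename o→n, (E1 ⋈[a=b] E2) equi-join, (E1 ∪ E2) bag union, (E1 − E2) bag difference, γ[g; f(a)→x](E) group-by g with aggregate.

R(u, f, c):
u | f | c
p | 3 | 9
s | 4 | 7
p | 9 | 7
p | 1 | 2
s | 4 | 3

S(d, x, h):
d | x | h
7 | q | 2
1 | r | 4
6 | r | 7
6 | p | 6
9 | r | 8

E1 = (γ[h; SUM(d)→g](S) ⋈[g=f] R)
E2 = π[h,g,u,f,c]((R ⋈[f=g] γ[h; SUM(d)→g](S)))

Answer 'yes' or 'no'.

E1 per-node cardinality:
  S → 5
  γ[h; SUM(d)→g](S) → 5
  R → 5
  (γ[h; SUM(d)→g](S) ⋈[g=f] R) → 2
E2 per-node cardinality:
  R → 5
  S → 5
  γ[h; SUM(d)→g](S) → 5
  (R ⋈[f=g] γ[h; SUM(d)→g](S)) → 2
  π[h,g,u,f,c]((R ⋈[f=g] γ[h; SUM(d)→g](S))) → 2

E1 and E2 produce the same multiset:
h | g | u | f | c
4 | 1 | p | 1 | 2
8 | 9 | p | 9 | 7

yes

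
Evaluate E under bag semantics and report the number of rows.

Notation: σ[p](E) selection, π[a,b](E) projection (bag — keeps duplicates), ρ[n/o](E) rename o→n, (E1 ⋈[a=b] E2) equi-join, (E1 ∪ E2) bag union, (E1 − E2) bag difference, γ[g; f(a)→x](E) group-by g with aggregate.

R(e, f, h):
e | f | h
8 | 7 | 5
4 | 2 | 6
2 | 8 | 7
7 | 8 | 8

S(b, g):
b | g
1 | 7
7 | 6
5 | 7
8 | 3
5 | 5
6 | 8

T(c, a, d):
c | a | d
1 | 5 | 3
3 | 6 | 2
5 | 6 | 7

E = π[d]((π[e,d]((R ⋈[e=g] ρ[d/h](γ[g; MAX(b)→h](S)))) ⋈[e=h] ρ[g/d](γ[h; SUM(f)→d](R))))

Row counts bottom-up:
  R → 4
  S → 6
  γ[g; MAX(b)→h](S) → 5
  ρ[d/h](γ[g; MAX(b)→h](S)) → 5
  (R ⋈[e=g] ρ[d/h](γ[g; MAX(b)→h](S))) → 2
  π[e,d]((R ⋈[e=g] ρ[d/h](γ[g; MAX(b)→h](S)))) → 2
  R → 4
  γ[h; SUM(f)→d](R) → 4
  ρ[g/d](γ[h; SUM(f)→d](R)) → 4
  (π[e,d]((R ⋈[e=g] ρ[d/h](γ[g; MAX(b)→h](S)))) ⋈[e=h] ρ[g/d](γ[h; SUM(f)→d](R))) → 2
  π[d]((π[e,d]((R ⋈[e=g] ρ[d/h](γ[g; MAX(b)→h](S)))) ⋈[e=h] ρ[g/d](γ[h; SUM(f)→d](R)))) → 2

|E| = 2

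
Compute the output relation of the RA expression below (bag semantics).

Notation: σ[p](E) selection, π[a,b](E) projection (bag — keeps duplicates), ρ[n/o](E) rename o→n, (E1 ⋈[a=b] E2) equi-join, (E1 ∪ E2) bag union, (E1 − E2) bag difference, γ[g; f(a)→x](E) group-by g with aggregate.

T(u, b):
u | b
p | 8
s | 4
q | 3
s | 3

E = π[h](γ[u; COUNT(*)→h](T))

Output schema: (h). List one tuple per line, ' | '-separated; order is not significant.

Per-node cardinality:
  T → 4
  γ[u; COUNT(*)→h](T) → 3
  π[h](γ[u; COUNT(*)→h](T)) → 3

== RESULT ==
h
1
1
2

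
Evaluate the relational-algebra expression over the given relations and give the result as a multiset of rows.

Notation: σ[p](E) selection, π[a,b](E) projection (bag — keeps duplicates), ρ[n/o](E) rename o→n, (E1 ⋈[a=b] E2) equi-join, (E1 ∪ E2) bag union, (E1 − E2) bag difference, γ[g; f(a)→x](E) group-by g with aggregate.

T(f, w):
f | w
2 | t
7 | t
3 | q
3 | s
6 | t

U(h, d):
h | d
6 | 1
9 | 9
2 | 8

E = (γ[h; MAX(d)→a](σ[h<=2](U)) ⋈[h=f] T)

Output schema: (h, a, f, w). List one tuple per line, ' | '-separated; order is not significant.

Stepwise |·|:
  U → 3
  σ[h<=2](U) → 1
  γ[h; MAX(d)→a](σ[h<=2](U)) → 1
  T → 5
  (γ[h; MAX(d)→a](σ[h<=2](U)) ⋈[h=f] T) → 1

== RESULT ==
h | a | f | w
2 | 8 | 2 | t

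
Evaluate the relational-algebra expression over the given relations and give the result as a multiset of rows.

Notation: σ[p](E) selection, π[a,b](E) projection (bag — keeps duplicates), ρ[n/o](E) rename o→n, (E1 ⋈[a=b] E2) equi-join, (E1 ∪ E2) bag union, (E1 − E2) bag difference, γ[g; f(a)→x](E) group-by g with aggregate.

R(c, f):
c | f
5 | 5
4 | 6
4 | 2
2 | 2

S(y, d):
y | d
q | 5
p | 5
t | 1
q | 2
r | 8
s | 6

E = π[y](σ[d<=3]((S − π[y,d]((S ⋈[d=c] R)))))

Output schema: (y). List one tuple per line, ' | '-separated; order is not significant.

Subexpression sizes:
  S → 6
  S → 6
  R → 4
  (S ⋈[d=c] R) → 3
  π[y,d]((S ⋈[d=c] R)) → 3
  (S − π[y,d]((S ⋈[d=c] R))) → 3
  σ[d<=3]((S − π[y,d]((S ⋈[d=c] R)))) → 1
  π[y](σ[d<=3]((S − π[y,d]((S ⋈[d=c] R))))) → 1

== RESULT ==
y
t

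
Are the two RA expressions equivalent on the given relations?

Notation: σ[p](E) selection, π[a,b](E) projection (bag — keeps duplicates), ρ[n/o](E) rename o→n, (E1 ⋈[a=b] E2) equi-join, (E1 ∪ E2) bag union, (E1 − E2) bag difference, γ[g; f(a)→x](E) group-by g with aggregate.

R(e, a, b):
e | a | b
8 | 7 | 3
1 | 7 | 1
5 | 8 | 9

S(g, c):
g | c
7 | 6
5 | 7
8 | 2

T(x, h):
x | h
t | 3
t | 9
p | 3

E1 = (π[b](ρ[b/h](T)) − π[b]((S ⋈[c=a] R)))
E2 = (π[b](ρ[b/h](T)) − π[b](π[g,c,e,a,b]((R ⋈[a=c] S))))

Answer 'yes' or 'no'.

E1 stepwise |·|:
  T → 3
  ρ[b/h](T) → 3
  π[b](ρ[b/h](T)) → 3
  S → 3
  R → 3
  (S ⋈[c=a] R) → 2
  π[b]((S ⋈[c=a] R)) → 2
  (π[b](ρ[b/h](T)) − π[b]((S ⋈[c=a] R))) → 2
E2 stepwise |·|:
  T → 3
  ρ[b/h](T) → 3
  π[b](ρ[b/h](T)) → 3
  R → 3
  S → 3
  (R ⋈[a=c] S) → 2
  π[g,c,e,a,b]((R ⋈[a=c] S)) → 2
  π[b](π[g,c,e,a,b]((R ⋈[a=c] S))) → 2
  (π[b](ρ[b/h](T)) − π[b](π[g,c,e,a,b]((R ⋈[a=c] S)))) → 2

E1 and E2 produce the same multiset:
b
3
9

yes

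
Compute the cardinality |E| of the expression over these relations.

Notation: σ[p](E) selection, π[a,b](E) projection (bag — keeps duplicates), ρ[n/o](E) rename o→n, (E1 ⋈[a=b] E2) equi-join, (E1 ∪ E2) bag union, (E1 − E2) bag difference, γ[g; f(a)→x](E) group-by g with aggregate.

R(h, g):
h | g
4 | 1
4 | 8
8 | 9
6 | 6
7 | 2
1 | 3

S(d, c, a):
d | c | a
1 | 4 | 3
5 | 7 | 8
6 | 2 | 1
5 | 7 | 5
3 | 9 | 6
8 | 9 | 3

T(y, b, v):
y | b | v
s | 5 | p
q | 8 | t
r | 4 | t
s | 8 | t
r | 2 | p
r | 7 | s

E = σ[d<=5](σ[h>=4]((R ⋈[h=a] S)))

Row counts bottom-up:
  R → 6
  S → 6
  (R ⋈[h=a] S) → 3
  σ[h>=4]((R ⋈[h=a] S)) → 2
  σ[d<=5](σ[h>=4]((R ⋈[h=a] S))) → 2

|E| = 2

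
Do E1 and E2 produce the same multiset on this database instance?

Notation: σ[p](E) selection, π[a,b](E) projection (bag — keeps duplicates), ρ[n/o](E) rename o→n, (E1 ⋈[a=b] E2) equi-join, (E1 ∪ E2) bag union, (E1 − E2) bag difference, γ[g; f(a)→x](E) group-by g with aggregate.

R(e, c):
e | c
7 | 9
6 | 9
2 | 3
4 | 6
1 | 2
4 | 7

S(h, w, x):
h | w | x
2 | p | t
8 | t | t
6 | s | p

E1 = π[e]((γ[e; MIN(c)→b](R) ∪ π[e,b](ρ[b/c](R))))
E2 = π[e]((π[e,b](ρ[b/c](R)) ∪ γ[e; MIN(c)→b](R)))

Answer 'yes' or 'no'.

E1 subexpression sizes:
  R → 6
  γ[e; MIN(c)→b](R) → 5
  R → 6
  ρ[b/c](R) → 6
  π[e,b](ρ[b/c](R)) → 6
  (γ[e; MIN(c)→b](R) ∪ π[e,b](ρ[b/c](R))) → 11
  π[e]((γ[e; MIN(c)→b](R) ∪ π[e,b](ρ[b/c](R)))) → 11
E2 subexpression sizes:
  R → 6
  ρ[b/c](R) → 6
  π[e,b](ρ[b/c](R)) → 6
  R → 6
  γ[e; MIN(c)→b](R) → 5
  (π[e,b](ρ[b/c](R)) ∪ γ[e; MIN(c)→b](R)) → 11
  π[e]((π[e,b](ρ[b/c](R)) ∪ γ[e; MIN(c)→b](R))) → 11

E1 and E2 produce the same multiset:
e
1
1
2
2
4
4
4
6
6
7
7

yes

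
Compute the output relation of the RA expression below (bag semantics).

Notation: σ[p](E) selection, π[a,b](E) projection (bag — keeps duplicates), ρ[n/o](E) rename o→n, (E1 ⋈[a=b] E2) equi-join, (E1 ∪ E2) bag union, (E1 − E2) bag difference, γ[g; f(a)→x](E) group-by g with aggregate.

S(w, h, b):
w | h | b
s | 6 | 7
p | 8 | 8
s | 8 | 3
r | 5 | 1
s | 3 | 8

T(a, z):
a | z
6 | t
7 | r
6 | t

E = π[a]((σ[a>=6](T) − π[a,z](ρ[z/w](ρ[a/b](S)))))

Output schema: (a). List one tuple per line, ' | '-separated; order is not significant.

Per-node cardinality:
  T → 3
  σ[a>=6](T) → 3
  S → 5
  ρ[a/b](S) → 5
  ρ[z/w](ρ[a/b](S)) → 5
  π[a,z](ρ[z/w](ρ[a/b](S))) → 5
  (σ[a>=6](T) − π[a,z](ρ[z/w](ρ[a/b](S)))) → 3
  π[a]((σ[a>=6](T) − π[a,z](ρ[z/w](ρ[a/b](S))))) → 3

== RESULT ==
a
6
6
7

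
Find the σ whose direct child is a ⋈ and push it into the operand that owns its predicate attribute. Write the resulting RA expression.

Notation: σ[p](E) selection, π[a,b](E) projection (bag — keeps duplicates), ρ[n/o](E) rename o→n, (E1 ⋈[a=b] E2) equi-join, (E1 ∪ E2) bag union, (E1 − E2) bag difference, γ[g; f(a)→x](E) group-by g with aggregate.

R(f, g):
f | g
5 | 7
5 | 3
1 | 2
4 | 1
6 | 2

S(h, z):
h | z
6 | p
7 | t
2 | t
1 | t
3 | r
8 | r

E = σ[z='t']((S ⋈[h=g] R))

σ filters on z, owned by the left side.
E' = (σ[z='t'](S) ⋈[h=g] R)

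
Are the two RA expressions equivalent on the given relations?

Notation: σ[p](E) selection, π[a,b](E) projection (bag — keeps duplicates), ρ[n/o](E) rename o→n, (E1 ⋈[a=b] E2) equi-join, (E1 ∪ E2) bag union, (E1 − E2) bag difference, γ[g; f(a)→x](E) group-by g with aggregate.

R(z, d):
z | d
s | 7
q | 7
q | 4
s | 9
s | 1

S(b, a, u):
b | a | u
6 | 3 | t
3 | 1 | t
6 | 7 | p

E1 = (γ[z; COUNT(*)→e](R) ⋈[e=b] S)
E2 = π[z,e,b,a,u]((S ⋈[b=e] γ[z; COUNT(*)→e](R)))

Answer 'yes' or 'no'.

E1 row counts bottom-up:
  R → 5
  γ[z; COUNT(*)→e](R) → 2
  S → 3
  (γ[z; COUNT(*)→e](R) ⋈[e=b] S) → 1
E2 row counts bottom-up:
  S → 3
  R → 5
  γ[z; COUNT(*)→e](R) → 2
  (S ⋈[b=e] γ[z; COUNT(*)→e](R)) → 1
  π[z,e,b,a,u]((S ⋈[b=e] γ[z; COUNT(*)→e](R))) → 1

E1 and E2 produce the same multiset:
z | e | b | a | u
s | 3 | 3 | 1 | t

yes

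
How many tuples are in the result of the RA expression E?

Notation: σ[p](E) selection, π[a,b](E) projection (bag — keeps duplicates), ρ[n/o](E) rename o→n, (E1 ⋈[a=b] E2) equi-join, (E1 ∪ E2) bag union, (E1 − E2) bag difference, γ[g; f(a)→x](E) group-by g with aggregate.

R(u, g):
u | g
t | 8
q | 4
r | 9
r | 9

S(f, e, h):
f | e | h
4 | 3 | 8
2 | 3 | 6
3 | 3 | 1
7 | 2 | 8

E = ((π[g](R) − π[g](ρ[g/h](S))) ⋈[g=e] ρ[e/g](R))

Subexpression sizes:
  R → 4
  π[g](R) → 4
  S → 4
  ρ[g/h](S) → 4
  π[g](ρ[g/h](S)) → 4
  (π[g](R) − π[g](ρ[g/h](S))) → 3
  R → 4
  ρ[e/g](R) → 4
  ((π[g](R) − π[g](ρ[g/h](S))) ⋈[g=e] ρ[e/g](R)) → 5

|E| = 5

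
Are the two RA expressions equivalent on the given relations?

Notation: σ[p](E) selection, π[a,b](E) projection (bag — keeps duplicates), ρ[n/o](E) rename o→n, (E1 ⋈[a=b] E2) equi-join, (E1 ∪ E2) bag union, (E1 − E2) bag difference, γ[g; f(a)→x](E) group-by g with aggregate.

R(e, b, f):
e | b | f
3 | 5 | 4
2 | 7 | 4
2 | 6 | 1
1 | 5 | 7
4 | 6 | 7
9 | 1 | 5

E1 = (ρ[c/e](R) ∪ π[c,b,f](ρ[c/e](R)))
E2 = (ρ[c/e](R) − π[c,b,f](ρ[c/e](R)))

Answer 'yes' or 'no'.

E1 subexpression sizes:
  R → 6
  ρ[c/e](R) → 6
  R → 6
  ρ[c/e](R) → 6
  π[c,b,f](ρ[c/e](R)) → 6
  (ρ[c/e](R) ∪ π[c,b,f](ρ[c/e](R))) → 12
E2 subexpression sizes:
  R → 6
  ρ[c/e](R) → 6
  R → 6
  ρ[c/e](R) → 6
  π[c,b,f](ρ[c/e](R)) → 6
  (ρ[c/e](R) − π[c,b,f](ρ[c/e](R))) → 0

E1 result:
c | b | f
1 | 5 | 7
1 | 5 | 7
2 | 6 | 1
2 | 6 | 1
2 | 7 | 4
2 | 7 | 4
3 | 5 | 4
3 | 5 | 4
4 | 6 | 7
4 | 6 | 7
9 | 1 | 5
9 | 1 | 5
E2 result:
c | b | f
(0 rows)
Witness: (2, 6, 1) appears 2× in E1 but 0× in E2.

no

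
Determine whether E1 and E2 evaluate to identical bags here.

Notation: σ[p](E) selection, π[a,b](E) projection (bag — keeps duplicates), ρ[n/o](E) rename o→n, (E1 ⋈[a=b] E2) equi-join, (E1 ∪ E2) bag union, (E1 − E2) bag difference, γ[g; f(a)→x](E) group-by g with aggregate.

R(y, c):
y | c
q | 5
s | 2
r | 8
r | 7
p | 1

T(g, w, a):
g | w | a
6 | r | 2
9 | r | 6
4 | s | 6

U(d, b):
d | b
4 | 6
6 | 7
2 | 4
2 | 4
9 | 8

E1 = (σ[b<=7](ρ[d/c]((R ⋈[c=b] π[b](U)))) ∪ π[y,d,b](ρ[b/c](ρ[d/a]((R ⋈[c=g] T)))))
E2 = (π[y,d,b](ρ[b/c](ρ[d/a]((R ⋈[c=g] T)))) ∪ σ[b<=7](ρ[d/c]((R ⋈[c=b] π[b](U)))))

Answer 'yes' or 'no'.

E1 row counts bottom-up:
  R → 5
  U → 5
  π[b](U) → 5
  (R ⋈[c=b] π[b](U)) → 2
  ρ[d/c]((R ⋈[c=b] π[b](U))) → 2
  σ[b<=7](ρ[d/c]((R ⋈[c=b] π[b](U)))) → 1
  R → 5
  T → 3
  (R ⋈[c=g] T) → 0
  ρ[d/a]((R ⋈[c=g] T)) → 0
  ρ[b/c](ρ[d/a]((R ⋈[c=g] T))) → 0
  π[y,d,b](ρ[b/c](ρ[d/a]((R ⋈[c=g] T)))) → 0
  (σ[b<=7](ρ[d/c]((R ⋈[c=b] π[b](U)))) ∪ π[y,d,b](ρ[b/c](ρ[d/a]((R ⋈[c=g] T))))) → 1
E2 row counts bottom-up:
  R → 5
  T → 3
  (R ⋈[c=g] T) → 0
  ρ[d/a]((R ⋈[c=g] T)) → 0
  ρ[b/c](ρ[d/a]((R ⋈[c=g] T))) → 0
  π[y,d,b](ρ[b/c](ρ[d/a]((R ⋈[c=g] T)))) → 0
  R → 5
  U → 5
  π[b](U) → 5
  (R ⋈[c=b] π[b](U)) → 2
  ρ[d/c]((R ⋈[c=b] π[b](U))) → 2
  σ[b<=7](ρ[d/c]((R ⋈[c=b] π[b](U)))) → 1
  (π[y,d,b](ρ[b/c](ρ[d/a]((R ⋈[c=g] T)))) ∪ σ[b<=7](ρ[d/c]((R ⋈[c=b] π[b](U))))) → 1

E1 and E2 produce the same multiset:
y | d | b
r | 7 | 7

yes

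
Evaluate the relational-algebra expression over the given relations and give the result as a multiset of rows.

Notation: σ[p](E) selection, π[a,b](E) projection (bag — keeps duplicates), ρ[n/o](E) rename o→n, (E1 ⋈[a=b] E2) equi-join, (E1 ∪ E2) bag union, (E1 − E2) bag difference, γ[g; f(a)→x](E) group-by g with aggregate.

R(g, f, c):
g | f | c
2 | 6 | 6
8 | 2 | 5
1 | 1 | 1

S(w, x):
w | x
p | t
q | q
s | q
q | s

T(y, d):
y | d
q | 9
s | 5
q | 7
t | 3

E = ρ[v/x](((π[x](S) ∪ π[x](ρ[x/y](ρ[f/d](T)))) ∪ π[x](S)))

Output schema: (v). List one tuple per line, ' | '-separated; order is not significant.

Stepwise |·|:
  S → 4
  π[x](S) → 4
  T → 4
  ρ[f/d](T) → 4
  ρ[x/y](ρ[f/d](T)) → 4
  π[x](ρ[x/y](ρ[f/d](T))) → 4
  (π[x](S) ∪ π[x](ρ[x/y](ρ[f/d](T)))) → 8
  S → 4
  π[x](S) → 4
  ((π[x](S) ∪ π[x](ρ[x/y](ρ[f/d](T)))) ∪ π[x](S)) → 12
  ρ[v/x](((π[x](S) ∪ π[x](ρ[x/y](ρ[f/d](T)))) ∪ π[x](S))) → 12

== RESULT ==
v
q
q
q
q
q
q
s
s
s
t
t
t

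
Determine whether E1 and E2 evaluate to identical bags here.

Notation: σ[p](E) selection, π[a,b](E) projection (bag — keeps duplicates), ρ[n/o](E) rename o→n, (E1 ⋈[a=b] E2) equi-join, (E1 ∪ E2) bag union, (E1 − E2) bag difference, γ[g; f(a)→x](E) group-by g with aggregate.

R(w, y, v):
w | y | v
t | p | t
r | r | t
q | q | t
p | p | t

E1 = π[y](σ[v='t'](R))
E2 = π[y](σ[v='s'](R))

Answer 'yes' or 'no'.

E1 subexpression sizes:
  R → 4
  σ[v='t'](R) → 4
  π[y](σ[v='t'](R)) → 4
E2 subexpression sizes:
  R → 4
  σ[v='s'](R) → 0
  π[y](σ[v='s'](R)) → 0

E1 result:
y
p
p
q
r
E2 result:
y
(0 rows)
Witness: ('p',) appears 2× in E1 but 0× in E2.

no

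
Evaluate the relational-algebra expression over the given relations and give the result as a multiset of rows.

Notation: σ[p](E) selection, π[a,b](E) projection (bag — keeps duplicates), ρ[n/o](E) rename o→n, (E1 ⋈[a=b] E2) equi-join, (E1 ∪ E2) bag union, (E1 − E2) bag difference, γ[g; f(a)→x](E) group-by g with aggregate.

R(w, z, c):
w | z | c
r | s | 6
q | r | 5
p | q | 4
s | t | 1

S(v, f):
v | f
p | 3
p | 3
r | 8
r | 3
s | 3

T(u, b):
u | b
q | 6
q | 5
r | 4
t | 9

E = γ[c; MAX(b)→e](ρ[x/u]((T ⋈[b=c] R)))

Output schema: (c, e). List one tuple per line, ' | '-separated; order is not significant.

Stepwise |·|:
  T → 4
  R → 4
  (T ⋈[b=c] R) → 3
  ρ[x/u]((T ⋈[b=c] R)) → 3
  γ[c; MAX(b)→e](ρ[x/u]((T ⋈[b=c] R))) → 3

== RESULT ==
c | e
4 | 4
5 | 5
6 | 6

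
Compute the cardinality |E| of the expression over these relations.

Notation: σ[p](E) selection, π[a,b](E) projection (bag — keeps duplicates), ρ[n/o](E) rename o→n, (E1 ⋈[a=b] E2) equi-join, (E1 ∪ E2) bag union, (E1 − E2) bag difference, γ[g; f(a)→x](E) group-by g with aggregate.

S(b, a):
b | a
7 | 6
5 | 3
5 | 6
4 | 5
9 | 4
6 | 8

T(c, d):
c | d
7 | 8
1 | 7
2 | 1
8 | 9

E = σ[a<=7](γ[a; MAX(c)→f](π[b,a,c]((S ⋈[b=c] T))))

Stepwise |·|:
  S → 6
  T → 4
  (S ⋈[b=c] T) → 1
  π[b,a,c]((S ⋈[b=c] T)) → 1
  γ[a; MAX(c)→f](π[b,a,c]((S ⋈[b=c] T))) → 1
  σ[a<=7](γ[a; MAX(c)→f](π[b,a,c]((S ⋈[b=c] T)))) → 1

|E| = 1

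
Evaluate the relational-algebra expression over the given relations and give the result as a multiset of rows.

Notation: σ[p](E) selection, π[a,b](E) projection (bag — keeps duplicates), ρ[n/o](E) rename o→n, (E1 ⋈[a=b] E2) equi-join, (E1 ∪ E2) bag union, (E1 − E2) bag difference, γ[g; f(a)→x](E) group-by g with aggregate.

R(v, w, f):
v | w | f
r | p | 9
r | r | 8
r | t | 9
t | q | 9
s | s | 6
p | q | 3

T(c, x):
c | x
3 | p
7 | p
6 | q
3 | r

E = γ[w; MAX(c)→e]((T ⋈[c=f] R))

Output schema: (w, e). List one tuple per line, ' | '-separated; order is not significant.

Per-node cardinality:
  T → 4
  R → 6
  (T ⋈[c=f] R) → 3
  γ[w; MAX(c)→e]((T ⋈[c=f] R)) → 2

== RESULT ==
w | e
q | 3
s | 6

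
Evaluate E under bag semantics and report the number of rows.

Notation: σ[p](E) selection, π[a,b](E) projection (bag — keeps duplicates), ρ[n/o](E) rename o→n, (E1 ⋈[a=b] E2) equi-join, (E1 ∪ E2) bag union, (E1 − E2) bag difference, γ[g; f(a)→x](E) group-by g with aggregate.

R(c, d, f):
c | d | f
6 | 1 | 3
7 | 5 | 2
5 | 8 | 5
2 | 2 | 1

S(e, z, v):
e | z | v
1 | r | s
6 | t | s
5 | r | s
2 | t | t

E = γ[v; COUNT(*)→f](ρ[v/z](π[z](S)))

Row counts bottom-up:
  S → 4
  π[z](S) → 4
  ρ[v/z](π[z](S)) → 4
  γ[v; COUNT(*)→f](ρ[v/z](π[z](S))) → 2

|E| = 2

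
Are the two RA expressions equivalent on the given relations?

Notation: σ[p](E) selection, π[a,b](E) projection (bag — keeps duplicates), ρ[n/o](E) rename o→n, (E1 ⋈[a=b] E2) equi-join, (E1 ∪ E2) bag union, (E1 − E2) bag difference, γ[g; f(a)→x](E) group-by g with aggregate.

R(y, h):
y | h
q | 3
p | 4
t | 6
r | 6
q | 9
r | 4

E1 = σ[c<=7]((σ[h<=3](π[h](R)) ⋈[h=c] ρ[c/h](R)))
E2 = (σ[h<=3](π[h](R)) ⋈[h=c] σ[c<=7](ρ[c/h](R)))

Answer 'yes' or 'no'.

E1 row counts bottom-up:
  R → 6
  π[h](R) → 6
  σ[h<=3](π[h](R)) → 1
  R → 6
  ρ[c/h](R) → 6
  (σ[h<=3](π[h](R)) ⋈[h=c] ρ[c/h](R)) → 1
  σ[c<=7]((σ[h<=3](π[h](R)) ⋈[h=c] ρ[c/h](R))) → 1
E2 row counts bottom-up:
  R → 6
  π[h](R) → 6
  σ[h<=3](π[h](R)) → 1
  R → 6
  ρ[c/h](R) → 6
  σ[c<=7](ρ[c/h](R)) → 5
  (σ[h<=3](π[h](R)) ⋈[h=c] σ[c<=7](ρ[c/h](R))) → 1

E1 and E2 produce the same multiset:
h | y | c
3 | q | 3

yes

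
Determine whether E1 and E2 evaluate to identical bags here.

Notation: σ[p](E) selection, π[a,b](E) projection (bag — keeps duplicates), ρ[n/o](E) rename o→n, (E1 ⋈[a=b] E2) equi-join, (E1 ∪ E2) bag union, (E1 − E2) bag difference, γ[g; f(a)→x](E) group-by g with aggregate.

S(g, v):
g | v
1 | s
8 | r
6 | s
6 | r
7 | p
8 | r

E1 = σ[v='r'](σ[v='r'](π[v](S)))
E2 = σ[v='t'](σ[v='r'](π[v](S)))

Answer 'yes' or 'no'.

E1 per-node cardinality:
  S → 6
  π[v](S) → 6
  σ[v='r'](π[v](S)) → 3
  σ[v='r'](σ[v='r'](π[v](S))) → 3
E2 per-node cardinality:
  S → 6
  π[v](S) → 6
  σ[v='r'](π[v](S)) → 3
  σ[v='t'](σ[v='r'](π[v](S))) → 0

E1 result:
v
r
r
r
E2 result:
v
(0 rows)
Witness: ('r',) appears 3× in E1 but 0× in E2.

no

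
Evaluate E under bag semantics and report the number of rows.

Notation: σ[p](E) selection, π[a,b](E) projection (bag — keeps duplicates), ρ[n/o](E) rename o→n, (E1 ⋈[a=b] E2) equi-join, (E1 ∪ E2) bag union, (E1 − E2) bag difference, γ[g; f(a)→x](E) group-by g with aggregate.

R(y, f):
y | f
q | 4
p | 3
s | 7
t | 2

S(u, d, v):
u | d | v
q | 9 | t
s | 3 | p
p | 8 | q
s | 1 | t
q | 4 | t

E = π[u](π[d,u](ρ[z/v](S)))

Row counts bottom-up:
  S → 5
  ρ[z/v](S) → 5
  π[d,u](ρ[z/v](S)) → 5
  π[u](π[d,u](ρ[z/v](S))) → 5

|E| = 5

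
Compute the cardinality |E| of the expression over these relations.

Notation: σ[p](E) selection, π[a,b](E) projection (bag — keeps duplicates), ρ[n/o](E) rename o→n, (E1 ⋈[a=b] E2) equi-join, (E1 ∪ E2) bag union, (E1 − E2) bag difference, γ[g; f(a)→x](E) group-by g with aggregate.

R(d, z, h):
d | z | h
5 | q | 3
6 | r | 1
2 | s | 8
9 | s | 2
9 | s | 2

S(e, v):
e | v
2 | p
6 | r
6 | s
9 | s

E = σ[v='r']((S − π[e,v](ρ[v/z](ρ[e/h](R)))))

Subexpression sizes:
  S → 4
  R → 5
  ρ[e/h](R) → 5
  ρ[v/z](ρ[e/h](R)) → 5
  π[e,v](ρ[v/z](ρ[e/h](R))) → 5
  (S − π[e,v](ρ[v/z](ρ[e/h](R)))) → 4
  σ[v='r']((S − π[e,v](ρ[v/z](ρ[e/h](R))))) → 1

|E| = 1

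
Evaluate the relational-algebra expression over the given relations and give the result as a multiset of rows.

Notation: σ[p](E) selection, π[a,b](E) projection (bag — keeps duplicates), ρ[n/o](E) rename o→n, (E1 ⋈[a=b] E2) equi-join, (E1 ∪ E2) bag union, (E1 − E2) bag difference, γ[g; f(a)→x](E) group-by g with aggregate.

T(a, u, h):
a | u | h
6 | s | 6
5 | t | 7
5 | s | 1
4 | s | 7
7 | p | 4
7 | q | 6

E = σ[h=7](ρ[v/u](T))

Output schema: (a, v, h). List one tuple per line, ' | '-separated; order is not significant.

Stepwise |·|:
  T → 6
  ρ[v/u](T) → 6
  σ[h=7](ρ[v/u](T)) → 2

== RESULT ==
a | v | h
4 | s | 7
5 | t | 7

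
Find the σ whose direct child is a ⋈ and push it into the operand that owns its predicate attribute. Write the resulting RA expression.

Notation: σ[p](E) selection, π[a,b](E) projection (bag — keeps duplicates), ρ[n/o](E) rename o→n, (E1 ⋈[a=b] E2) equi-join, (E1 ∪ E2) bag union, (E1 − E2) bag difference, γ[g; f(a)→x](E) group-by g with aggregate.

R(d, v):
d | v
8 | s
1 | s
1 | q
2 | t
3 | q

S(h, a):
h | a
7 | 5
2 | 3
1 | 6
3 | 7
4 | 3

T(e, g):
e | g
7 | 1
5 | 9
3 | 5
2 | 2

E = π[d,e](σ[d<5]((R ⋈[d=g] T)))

σ filters on d, owned by the left side.
E' = π[d,e]((σ[d<5](R) ⋈[d=g] T))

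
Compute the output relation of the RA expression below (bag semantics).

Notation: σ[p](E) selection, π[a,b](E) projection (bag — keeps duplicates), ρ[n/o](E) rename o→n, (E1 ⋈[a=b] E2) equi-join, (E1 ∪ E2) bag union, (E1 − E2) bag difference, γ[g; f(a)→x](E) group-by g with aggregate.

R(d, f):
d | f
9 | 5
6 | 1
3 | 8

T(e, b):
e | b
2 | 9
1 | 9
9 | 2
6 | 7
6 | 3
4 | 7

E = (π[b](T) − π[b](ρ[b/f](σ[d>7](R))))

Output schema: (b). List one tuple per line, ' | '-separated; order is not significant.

Per-node cardinality:
  T → 6
  π[b](T) → 6
  R → 3
  σ[d>7](R) → 1
  ρ[b/f](σ[d>7](R)) → 1
  π[b](ρ[b/f](σ[d>7](R))) → 1
  (π[b](T) − π[b](ρ[b/f](σ[d>7](R)))) → 6

== RESULT ==
b
2
3
7
7
9
9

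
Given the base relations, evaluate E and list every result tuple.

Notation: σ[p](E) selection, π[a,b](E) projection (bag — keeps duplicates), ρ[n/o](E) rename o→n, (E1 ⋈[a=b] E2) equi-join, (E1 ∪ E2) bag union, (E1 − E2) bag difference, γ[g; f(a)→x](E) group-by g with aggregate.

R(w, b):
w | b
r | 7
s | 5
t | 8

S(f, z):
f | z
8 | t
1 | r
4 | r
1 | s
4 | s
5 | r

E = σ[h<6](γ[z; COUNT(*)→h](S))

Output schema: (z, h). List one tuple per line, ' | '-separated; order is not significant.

Subexpression sizes:
  S → 6
  γ[z; COUNT(*)→h](S) → 3
  σ[h<6](γ[z; COUNT(*)→h](S)) → 3

== RESULT ==
z | h
r | 3
s | 2
t | 1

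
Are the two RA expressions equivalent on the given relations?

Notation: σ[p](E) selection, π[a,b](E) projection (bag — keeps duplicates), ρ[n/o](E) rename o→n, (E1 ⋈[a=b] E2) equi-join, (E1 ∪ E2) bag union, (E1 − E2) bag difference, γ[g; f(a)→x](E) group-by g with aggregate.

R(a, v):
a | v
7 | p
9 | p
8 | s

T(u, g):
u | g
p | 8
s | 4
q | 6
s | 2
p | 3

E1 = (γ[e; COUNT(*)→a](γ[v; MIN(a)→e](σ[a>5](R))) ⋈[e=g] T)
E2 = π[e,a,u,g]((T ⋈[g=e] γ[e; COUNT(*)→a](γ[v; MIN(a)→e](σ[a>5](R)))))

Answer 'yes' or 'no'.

E1 stepwise |·|:
  R → 3
  σ[a>5](R) → 3
  γ[v; MIN(a)→e](σ[a>5](R)) → 2
  γ[e; COUNT(*)→a](γ[v; MIN(a)→e](σ[a>5](R))) → 2
  T → 5
  (γ[e; COUNT(*)→a](γ[v; MIN(a)→e](σ[a>5](R))) ⋈[e=g] T) → 1
E2 stepwise |·|:
  T → 5
  R → 3
  σ[a>5](R) → 3
  γ[v; MIN(a)→e](σ[a>5](R)) → 2
  γ[e; COUNT(*)→a](γ[v; MIN(a)→e](σ[a>5](R))) → 2
  (T ⋈[g=e] γ[e; COUNT(*)→a](γ[v; MIN(a)→e](σ[a>5](R)))) → 1
  π[e,a,u,g]((T ⋈[g=e] γ[e; COUNT(*)→a](γ[v; MIN(a)→e](σ[a>5](R))))) → 1

E1 and E2 produce the same multiset:
e | a | u | g
8 | 1 | p | 8

yes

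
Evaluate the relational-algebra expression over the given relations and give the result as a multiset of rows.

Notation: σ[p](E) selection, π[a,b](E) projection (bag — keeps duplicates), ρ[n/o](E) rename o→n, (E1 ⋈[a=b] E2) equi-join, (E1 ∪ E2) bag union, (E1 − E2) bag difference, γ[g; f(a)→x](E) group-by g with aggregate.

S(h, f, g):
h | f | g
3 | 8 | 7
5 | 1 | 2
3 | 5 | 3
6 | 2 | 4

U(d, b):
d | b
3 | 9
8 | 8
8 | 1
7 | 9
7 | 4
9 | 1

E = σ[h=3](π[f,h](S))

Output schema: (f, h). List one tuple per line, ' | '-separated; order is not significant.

Stepwise |·|:
  S → 4
  π[f,h](S) → 4
  σ[h=3](π[f,h](S)) → 2

== RESULT ==
f | h
5 | 3
8 | 3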